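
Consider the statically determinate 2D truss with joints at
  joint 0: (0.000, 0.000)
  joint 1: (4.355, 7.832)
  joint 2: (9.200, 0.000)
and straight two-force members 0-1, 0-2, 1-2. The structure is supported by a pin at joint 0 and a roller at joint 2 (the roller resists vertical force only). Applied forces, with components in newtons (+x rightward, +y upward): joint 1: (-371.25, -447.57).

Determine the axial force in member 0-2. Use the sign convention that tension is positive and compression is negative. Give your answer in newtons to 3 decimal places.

N=3 nodes, M=3 members, R=3 reactions → 2N=6, M+R=6
member 0 (0-1): L=8.9614, (cx,cy)=(0.4860,0.8740)
member 1 (0-2): L=9.2000, (cx,cy)=(1.0000,0.0000)
member 2 (1-2): L=9.2095, (cx,cy)=(0.5261,-0.8504)
solve A·x = −loads:
  F[0-1] = -631.3132 N (compression)
  F[0-2] = -64.4479 N (compression)
  F[1-2] = +122.5037 N (tension)
  Rx@0 = +371.2500 N
  Ry@0 = +551.7507 N
  Ry@2 = -104.1807 N

-64.448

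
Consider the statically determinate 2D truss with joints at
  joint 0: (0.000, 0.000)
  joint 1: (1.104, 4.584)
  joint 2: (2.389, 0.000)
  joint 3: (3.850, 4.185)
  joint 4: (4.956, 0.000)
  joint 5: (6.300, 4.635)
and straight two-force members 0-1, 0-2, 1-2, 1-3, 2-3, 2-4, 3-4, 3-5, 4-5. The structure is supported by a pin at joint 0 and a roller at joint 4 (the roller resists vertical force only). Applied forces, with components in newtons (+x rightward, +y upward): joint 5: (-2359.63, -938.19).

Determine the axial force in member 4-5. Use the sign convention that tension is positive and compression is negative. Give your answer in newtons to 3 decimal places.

-555.149

N=6 nodes, M=9 members, R=3 reactions → 2N=12, M+R=12
member 0 (0-1): L=4.7151, (cx,cy)=(0.2341,0.9722)
member 1 (0-2): L=2.3890, (cx,cy)=(1.0000,0.0000)
member 2 (1-2): L=4.7607, (cx,cy)=(0.2699,-0.9629)
member 3 (1-3): L=2.7748, (cx,cy)=(0.9896,-0.1438)
member 4 (2-3): L=4.4327, (cx,cy)=(0.3296,0.9441)
member 5 (2-4): L=2.5670, (cx,cy)=(1.0000,0.0000)
member 6 (3-4): L=4.3287, (cx,cy)=(0.2555,-0.9668)
member 7 (3-5): L=2.4910, (cx,cy)=(0.9835,0.1807)
member 8 (4-5): L=4.8259, (cx,cy)=(0.2785,0.9604)
solve A·x = −loads:
  F[0-1] = -2008.1959 N (compression)
  F[0-2] = -1889.4251 N (compression)
  F[1-2] = +2187.6952 N (tension)
  F[1-3] = -1071.8423 N (compression)
  F[2-3] = -2231.1686 N (compression)
  F[2-4] = -563.5407 N (compression)
  F[3-4] = +1600.4922 N (tension)
  F[3-5] = -2241.9092 N (compression)
  F[4-5] = -555.1488 N (compression)
  Rx@0 = +2359.6300 N
  Ry@0 = +1952.3724 N
  Ry@4 = -1014.1824 N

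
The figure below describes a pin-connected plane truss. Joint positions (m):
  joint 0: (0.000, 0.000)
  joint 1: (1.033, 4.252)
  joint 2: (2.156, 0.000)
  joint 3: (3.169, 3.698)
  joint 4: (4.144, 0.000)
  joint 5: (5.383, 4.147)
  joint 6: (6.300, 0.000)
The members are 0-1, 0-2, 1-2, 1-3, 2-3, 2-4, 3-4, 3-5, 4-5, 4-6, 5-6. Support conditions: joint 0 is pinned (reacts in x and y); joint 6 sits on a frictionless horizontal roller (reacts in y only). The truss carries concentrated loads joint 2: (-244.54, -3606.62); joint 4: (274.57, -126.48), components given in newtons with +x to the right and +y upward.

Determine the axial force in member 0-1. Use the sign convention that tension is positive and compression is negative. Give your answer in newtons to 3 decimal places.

-2485.905

N=7 nodes, M=11 members, R=3 reactions → 2N=14, M+R=14
member 0 (0-1): L=4.3757, (cx,cy)=(0.2361,0.9717)
member 1 (0-2): L=2.1560, (cx,cy)=(1.0000,0.0000)
member 2 (1-2): L=4.3978, (cx,cy)=(0.2554,-0.9668)
member 3 (1-3): L=2.2067, (cx,cy)=(0.9680,-0.2511)
member 4 (2-3): L=3.8342, (cx,cy)=(0.2642,0.9645)
member 5 (2-4): L=1.9880, (cx,cy)=(1.0000,0.0000)
member 6 (3-4): L=3.8244, (cx,cy)=(0.2549,-0.9670)
member 7 (3-5): L=2.2591, (cx,cy)=(0.9800,0.1988)
member 8 (4-5): L=4.3281, (cx,cy)=(0.2863,0.9581)
member 9 (4-6): L=2.1560, (cx,cy)=(1.0000,0.0000)
member 10 (5-6): L=4.2472, (cx,cy)=(0.2159,-0.9764)
solve A·x = −loads:
  F[0-1] = -2485.9048 N (compression)
  F[0-2] = +616.8961 N (tension)
  F[1-2] = +2851.2103 N (tension)
  F[1-3] = -1358.4447 N (compression)
  F[2-3] = +881.2470 N (tension)
  F[2-4] = +1356.6828 N (tension)
  F[3-4] = -1384.5995 N (compression)
  F[3-5] = -743.9603 N (compression)
  F[4-5] = +1529.3290 N (tension)
  F[4-6] = +291.3219 N (tension)
  F[5-6] = -1349.2860 N (compression)
  Rx@0 = -30.0300 N
  Ry@0 = +2415.6388 N
  Ry@6 = +1317.4612 N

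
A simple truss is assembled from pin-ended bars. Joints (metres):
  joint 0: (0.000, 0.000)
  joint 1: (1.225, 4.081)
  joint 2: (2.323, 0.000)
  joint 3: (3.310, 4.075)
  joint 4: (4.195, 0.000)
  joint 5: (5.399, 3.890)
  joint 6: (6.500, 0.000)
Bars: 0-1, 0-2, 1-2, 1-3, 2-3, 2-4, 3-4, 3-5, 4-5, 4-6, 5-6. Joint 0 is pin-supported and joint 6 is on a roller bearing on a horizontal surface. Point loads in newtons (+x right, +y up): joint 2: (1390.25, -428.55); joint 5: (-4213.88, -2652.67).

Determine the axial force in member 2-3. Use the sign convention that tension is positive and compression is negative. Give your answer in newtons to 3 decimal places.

N=7 nodes, M=11 members, R=3 reactions → 2N=14, M+R=14
member 0 (0-1): L=4.2609, (cx,cy)=(0.2875,0.9578)
member 1 (0-2): L=2.3230, (cx,cy)=(1.0000,0.0000)
member 2 (1-2): L=4.2261, (cx,cy)=(0.2598,-0.9657)
member 3 (1-3): L=2.0850, (cx,cy)=(1.0000,-0.0029)
member 4 (2-3): L=4.1928, (cx,cy)=(0.2354,0.9719)
member 5 (2-4): L=1.8720, (cx,cy)=(1.0000,0.0000)
member 6 (3-4): L=4.1700, (cx,cy)=(0.2122,-0.9772)
member 7 (3-5): L=2.0972, (cx,cy)=(0.9961,-0.0882)
member 8 (4-5): L=4.0721, (cx,cy)=(0.2957,0.9553)
member 9 (4-6): L=2.3050, (cx,cy)=(1.0000,0.0000)
member 10 (5-6): L=4.0428, (cx,cy)=(0.2723,-0.9622)
solve A·x = −loads:
  F[0-1] = -3389.6676 N (compression)
  F[0-2] = -1849.1053 N (compression)
  F[1-2] = +3367.5252 N (tension)
  F[1-3] = -1849.4566 N (compression)
  F[2-3] = -2904.9667 N (compression)
  F[2-4] = -1680.5959 N (compression)
  F[3-4] = +3174.3285 N (tension)
  F[3-5] = -3219.5247 N (compression)
  F[4-5] = -3247.2012 N (compression)
  F[4-6] = -46.7966 N (compression)
  F[5-6] = +171.8343 N (tension)
  Rx@0 = +2823.6300 N
  Ry@0 = +3246.5594 N
  Ry@6 = -165.3394 N

-2904.967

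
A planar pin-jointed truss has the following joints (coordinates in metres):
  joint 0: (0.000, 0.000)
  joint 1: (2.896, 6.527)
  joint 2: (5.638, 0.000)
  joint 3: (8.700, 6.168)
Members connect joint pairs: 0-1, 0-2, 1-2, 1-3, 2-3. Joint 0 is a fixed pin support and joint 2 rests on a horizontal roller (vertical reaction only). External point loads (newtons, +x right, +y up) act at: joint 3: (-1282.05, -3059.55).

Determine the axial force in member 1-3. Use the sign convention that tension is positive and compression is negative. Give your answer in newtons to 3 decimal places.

230.196

N=4 nodes, M=5 members, R=3 reactions → 2N=8, M+R=8
member 0 (0-1): L=7.1406, (cx,cy)=(0.4056,0.9141)
member 1 (0-2): L=5.6380, (cx,cy)=(1.0000,0.0000)
member 2 (1-2): L=7.0796, (cx,cy)=(0.3873,-0.9219)
member 3 (1-3): L=5.8151, (cx,cy)=(0.9981,-0.0617)
member 4 (2-3): L=6.8862, (cx,cy)=(0.4447,0.8957)
solve A·x = −loads:
  F[0-1] = +283.4302 N (tension)
  F[0-2] = -1396.9998 N (compression)
  F[1-2] = -296.4211 N (compression)
  F[1-3] = +230.1963 N (tension)
  F[2-3] = -3399.9483 N (compression)
  Rx@0 = +1282.0500 N
  Ry@0 = -259.0737 N
  Ry@2 = +3318.6237 N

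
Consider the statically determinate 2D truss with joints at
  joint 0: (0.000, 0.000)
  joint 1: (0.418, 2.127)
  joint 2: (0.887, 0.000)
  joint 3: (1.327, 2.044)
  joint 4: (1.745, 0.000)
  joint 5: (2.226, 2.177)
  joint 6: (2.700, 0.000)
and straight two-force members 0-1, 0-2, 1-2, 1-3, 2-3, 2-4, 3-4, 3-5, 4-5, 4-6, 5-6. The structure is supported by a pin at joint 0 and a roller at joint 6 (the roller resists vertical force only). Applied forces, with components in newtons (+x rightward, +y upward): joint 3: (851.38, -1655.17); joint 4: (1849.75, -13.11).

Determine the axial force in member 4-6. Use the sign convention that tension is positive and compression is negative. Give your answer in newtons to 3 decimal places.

319.299

N=7 nodes, M=11 members, R=3 reactions → 2N=14, M+R=14
member 0 (0-1): L=2.1677, (cx,cy)=(0.1928,0.9812)
member 1 (0-2): L=0.8870, (cx,cy)=(1.0000,0.0000)
member 2 (1-2): L=2.1781, (cx,cy)=(0.2153,-0.9765)
member 3 (1-3): L=0.9128, (cx,cy)=(0.9959,-0.0909)
member 4 (2-3): L=2.0908, (cx,cy)=(0.2104,0.9776)
member 5 (2-4): L=0.8580, (cx,cy)=(1.0000,0.0000)
member 6 (3-4): L=2.0863, (cx,cy)=(0.2004,-0.9797)
member 7 (3-5): L=0.9088, (cx,cy)=(0.9892,0.1463)
member 8 (4-5): L=2.2295, (cx,cy)=(0.2157,0.9765)
member 9 (4-6): L=0.9550, (cx,cy)=(1.0000,0.0000)
member 10 (5-6): L=2.2280, (cx,cy)=(0.2127,-0.9771)
solve A·x = −loads:
  F[0-1] = -205.6553 N (compression)
  F[0-2] = +2740.7870 N (tension)
  F[1-2] = +214.6730 N (tension)
  F[1-3] = -86.2390 N (compression)
  F[2-3] = -214.4394 N (compression)
  F[2-4] = +2832.1391 N (tension)
  F[3-4] = -1583.8793 N (compression)
  F[3-5] = -672.2904 N (compression)
  F[4-5] = +1602.6150 N (tension)
  F[4-6] = +319.2989 N (tension)
  F[5-6] = -1500.8427 N (compression)
  Rx@0 = -2701.1300 N
  Ry@0 = +201.7955 N
  Ry@6 = +1466.4845 N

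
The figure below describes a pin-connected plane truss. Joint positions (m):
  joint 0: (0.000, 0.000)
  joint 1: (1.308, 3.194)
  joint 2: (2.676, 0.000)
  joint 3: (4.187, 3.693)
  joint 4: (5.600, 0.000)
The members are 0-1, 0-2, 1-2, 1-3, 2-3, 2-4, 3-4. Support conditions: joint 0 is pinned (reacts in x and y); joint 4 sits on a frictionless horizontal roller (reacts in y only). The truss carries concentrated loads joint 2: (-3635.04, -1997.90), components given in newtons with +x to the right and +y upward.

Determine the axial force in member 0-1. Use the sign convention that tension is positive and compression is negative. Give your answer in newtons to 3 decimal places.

-1127.274

N=5 nodes, M=7 members, R=3 reactions → 2N=10, M+R=10
member 0 (0-1): L=3.4514, (cx,cy)=(0.3790,0.9254)
member 1 (0-2): L=2.6760, (cx,cy)=(1.0000,0.0000)
member 2 (1-2): L=3.4746, (cx,cy)=(0.3937,-0.9192)
member 3 (1-3): L=2.9219, (cx,cy)=(0.9853,0.1708)
member 4 (2-3): L=3.9902, (cx,cy)=(0.3787,0.9255)
member 5 (2-4): L=2.9240, (cx,cy)=(1.0000,0.0000)
member 6 (3-4): L=3.9541, (cx,cy)=(0.3574,-0.9340)
solve A·x = −loads:
  F[0-1] = -1127.2744 N (compression)
  F[0-2] = -3207.8354 N (compression)
  F[1-2] = +981.4380 N (tension)
  F[1-3] = -825.7379 N (compression)
  F[2-3] = +1183.8969 N (tension)
  F[2-4] = +365.2874 N (tension)
  F[3-4] = -1022.2072 N (compression)
  Rx@0 = +3635.0400 N
  Ry@0 = +1043.1892 N
  Ry@4 = +954.7108 N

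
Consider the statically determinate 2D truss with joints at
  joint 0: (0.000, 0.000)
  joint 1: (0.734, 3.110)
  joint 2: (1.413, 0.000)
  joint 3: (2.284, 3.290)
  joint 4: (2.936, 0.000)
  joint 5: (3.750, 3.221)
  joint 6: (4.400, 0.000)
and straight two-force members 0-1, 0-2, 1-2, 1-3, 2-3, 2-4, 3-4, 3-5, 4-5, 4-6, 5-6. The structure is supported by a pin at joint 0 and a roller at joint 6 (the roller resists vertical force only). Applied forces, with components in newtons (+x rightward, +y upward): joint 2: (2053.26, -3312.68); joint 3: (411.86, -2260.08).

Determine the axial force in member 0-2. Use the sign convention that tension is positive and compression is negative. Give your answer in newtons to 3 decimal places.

N=7 nodes, M=11 members, R=3 reactions → 2N=14, M+R=14
member 0 (0-1): L=3.1954, (cx,cy)=(0.2297,0.9733)
member 1 (0-2): L=1.4130, (cx,cy)=(1.0000,0.0000)
member 2 (1-2): L=3.1833, (cx,cy)=(0.2133,-0.9770)
member 3 (1-3): L=1.5604, (cx,cy)=(0.9933,0.1154)
member 4 (2-3): L=3.4033, (cx,cy)=(0.2559,0.9667)
member 5 (2-4): L=1.5230, (cx,cy)=(1.0000,0.0000)
member 6 (3-4): L=3.3540, (cx,cy)=(0.1944,-0.9809)
member 7 (3-5): L=1.4676, (cx,cy)=(0.9989,-0.0470)
member 8 (4-5): L=3.3223, (cx,cy)=(0.2450,0.9695)
member 9 (4-6): L=1.4640, (cx,cy)=(1.0000,0.0000)
member 10 (5-6): L=3.2859, (cx,cy)=(0.1978,-0.9802)
solve A·x = −loads:
  F[0-1] = -3110.9765 N (compression)
  F[0-2] = +3179.7179 N (tension)
  F[1-2] = +2939.6423 N (tension)
  F[1-3] = -1350.6498 N (compression)
  F[2-3] = +455.8726 N (tension)
  F[2-4] = +1636.8244 N (tension)
  F[3-4] = -2539.6119 N (compression)
  F[3-5] = -1144.4002 N (compression)
  F[4-5] = +2569.4830 N (tension)
  F[4-6] = +513.5763 N (tension)
  F[5-6] = -2596.2709 N (compression)
  Rx@0 = -2465.1200 N
  Ry@0 = +3027.7921 N
  Ry@6 = +2544.9679 N

3179.718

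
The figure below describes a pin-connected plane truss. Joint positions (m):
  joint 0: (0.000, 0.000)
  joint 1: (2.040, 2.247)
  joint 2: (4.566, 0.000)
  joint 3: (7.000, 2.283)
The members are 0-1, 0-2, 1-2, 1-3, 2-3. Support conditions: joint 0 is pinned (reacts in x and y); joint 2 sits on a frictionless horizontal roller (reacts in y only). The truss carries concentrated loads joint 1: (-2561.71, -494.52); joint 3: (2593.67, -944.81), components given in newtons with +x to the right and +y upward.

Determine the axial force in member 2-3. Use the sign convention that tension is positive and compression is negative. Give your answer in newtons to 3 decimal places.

-1419.560

N=4 nodes, M=5 members, R=3 reactions → 2N=8, M+R=8
member 0 (0-1): L=3.0349, (cx,cy)=(0.6722,0.7404)
member 1 (0-2): L=4.5660, (cx,cy)=(1.0000,0.0000)
member 2 (1-2): L=3.3808, (cx,cy)=(0.7472,-0.6646)
member 3 (1-3): L=4.9601, (cx,cy)=(1.0000,0.0073)
member 4 (2-3): L=3.3371, (cx,cy)=(0.7294,0.6841)
solve A·x = −loads:
  F[0-1] = +359.6088 N (tension)
  F[0-2] = -209.7620 N (compression)
  F[1-2] = -1105.0053 N (compression)
  F[1-3] = +3629.1484 N (tension)
  F[2-3] = -1419.5596 N (compression)
  Rx@0 = -31.9600 N
  Ry@0 = -266.2497 N
  Ry@2 = +1705.5797 N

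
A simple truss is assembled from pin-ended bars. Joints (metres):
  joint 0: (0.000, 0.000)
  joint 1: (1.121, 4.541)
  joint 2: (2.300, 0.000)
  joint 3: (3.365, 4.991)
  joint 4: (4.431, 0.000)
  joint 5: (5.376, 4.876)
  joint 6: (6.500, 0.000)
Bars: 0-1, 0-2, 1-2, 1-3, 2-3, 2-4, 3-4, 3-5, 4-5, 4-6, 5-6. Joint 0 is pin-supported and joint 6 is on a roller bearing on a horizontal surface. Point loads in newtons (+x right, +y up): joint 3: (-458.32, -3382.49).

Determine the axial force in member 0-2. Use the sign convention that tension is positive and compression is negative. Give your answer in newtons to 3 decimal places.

31.286

N=7 nodes, M=11 members, R=3 reactions → 2N=14, M+R=14
member 0 (0-1): L=4.6773, (cx,cy)=(0.2397,0.9709)
member 1 (0-2): L=2.3000, (cx,cy)=(1.0000,0.0000)
member 2 (1-2): L=4.6916, (cx,cy)=(0.2513,-0.9679)
member 3 (1-3): L=2.2887, (cx,cy)=(0.9805,0.1966)
member 4 (2-3): L=5.1034, (cx,cy)=(0.2087,0.9780)
member 5 (2-4): L=2.1310, (cx,cy)=(1.0000,0.0000)
member 6 (3-4): L=5.1036, (cx,cy)=(0.2089,-0.9779)
member 7 (3-5): L=2.0143, (cx,cy)=(0.9984,-0.0571)
member 8 (4-5): L=4.9667, (cx,cy)=(0.1903,0.9817)
member 9 (4-6): L=2.0690, (cx,cy)=(1.0000,0.0000)
member 10 (5-6): L=5.0039, (cx,cy)=(0.2246,-0.9744)
solve A·x = −loads:
  F[0-1] = -2042.8591 N (compression)
  F[0-2] = +31.2862 N (tension)
  F[1-2] = +1851.2527 N (tension)
  F[1-3] = -973.8402 N (compression)
  F[2-3] = -1832.1832 N (compression)
  F[2-4] = +878.8614 N (tension)
  F[3-4] = -1396.3916 N (compression)
  F[3-5] = -588.1518 N (compression)
  F[4-5] = +1391.0009 N (tension)
  F[4-6] = +322.5322 N (tension)
  F[5-6] = -1435.8632 N (compression)
  Rx@0 = +458.3200 N
  Ry@0 = +1983.3202 N
  Ry@6 = +1399.1698 N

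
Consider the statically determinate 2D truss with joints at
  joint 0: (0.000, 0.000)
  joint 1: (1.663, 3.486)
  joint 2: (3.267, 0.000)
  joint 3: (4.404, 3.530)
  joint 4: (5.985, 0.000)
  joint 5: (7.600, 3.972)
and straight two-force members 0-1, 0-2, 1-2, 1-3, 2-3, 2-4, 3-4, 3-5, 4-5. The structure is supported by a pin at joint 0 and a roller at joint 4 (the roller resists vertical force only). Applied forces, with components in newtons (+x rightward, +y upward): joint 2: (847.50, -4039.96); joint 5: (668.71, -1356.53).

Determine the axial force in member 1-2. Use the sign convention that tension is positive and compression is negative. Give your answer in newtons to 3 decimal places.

N=6 nodes, M=9 members, R=3 reactions → 2N=12, M+R=12
member 0 (0-1): L=3.8624, (cx,cy)=(0.4306,0.9026)
member 1 (0-2): L=3.2670, (cx,cy)=(1.0000,0.0000)
member 2 (1-2): L=3.8373, (cx,cy)=(0.4180,-0.9084)
member 3 (1-3): L=2.7414, (cx,cy)=(0.9999,0.0161)
member 4 (2-3): L=3.7086, (cx,cy)=(0.3066,0.9518)
member 5 (2-4): L=2.7180, (cx,cy)=(1.0000,0.0000)
member 6 (3-4): L=3.8679, (cx,cy)=(0.4088,-0.9126)
member 7 (3-5): L=3.2264, (cx,cy)=(0.9906,0.1370)
member 8 (4-5): L=4.2878, (cx,cy)=(0.3767,0.9264)
solve A·x = −loads:
  F[0-1] = -1135.4887 N (compression)
  F[0-2] = +2005.1135 N (tension)
  F[1-2] = +1111.2818 N (tension)
  F[1-3] = -953.5424 N (compression)
  F[2-3] = +3183.7381 N (tension)
  F[2-4] = +646.0426 N (tension)
  F[3-4] = -3107.7765 N (compression)
  F[3-5] = +1305.2821 N (tension)
  F[4-5] = -1657.4059 N (compression)
  Rx@0 = -1516.2100 N
  Ry@0 = +1024.8453 N
  Ry@4 = +4371.6447 N

1111.282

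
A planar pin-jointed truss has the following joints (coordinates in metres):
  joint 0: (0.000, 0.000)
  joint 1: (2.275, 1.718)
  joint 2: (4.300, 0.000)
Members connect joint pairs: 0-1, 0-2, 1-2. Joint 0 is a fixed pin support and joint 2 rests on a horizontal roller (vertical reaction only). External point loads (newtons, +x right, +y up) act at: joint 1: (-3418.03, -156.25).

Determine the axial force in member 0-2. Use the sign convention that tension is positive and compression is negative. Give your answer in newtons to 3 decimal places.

N=3 nodes, M=3 members, R=3 reactions → 2N=6, M+R=6
member 0 (0-1): L=2.8508, (cx,cy)=(0.7980,0.6026)
member 1 (0-2): L=4.3000, (cx,cy)=(1.0000,0.0000)
member 2 (1-2): L=2.6556, (cx,cy)=(0.7625,-0.6469)
solve A·x = −loads:
  F[0-1] = -2388.1887 N (compression)
  F[0-2] = -1512.2142 N (compression)
  F[1-2] = +1983.1201 N (tension)
  Rx@0 = +3418.0300 N
  Ry@0 = +1439.2051 N
  Ry@2 = -1282.9551 N

-1512.214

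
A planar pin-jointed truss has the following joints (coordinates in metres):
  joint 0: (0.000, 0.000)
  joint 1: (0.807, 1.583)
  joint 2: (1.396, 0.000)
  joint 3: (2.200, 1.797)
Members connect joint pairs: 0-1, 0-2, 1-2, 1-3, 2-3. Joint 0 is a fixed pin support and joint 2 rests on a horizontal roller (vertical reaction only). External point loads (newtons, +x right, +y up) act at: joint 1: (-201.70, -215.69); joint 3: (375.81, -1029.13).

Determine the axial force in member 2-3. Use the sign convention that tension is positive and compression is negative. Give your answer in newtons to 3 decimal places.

-1278.569

N=4 nodes, M=5 members, R=3 reactions → 2N=8, M+R=8
member 0 (0-1): L=1.7768, (cx,cy)=(0.4542,0.8909)
member 1 (0-2): L=1.3960, (cx,cy)=(1.0000,0.0000)
member 2 (1-2): L=1.6890, (cx,cy)=(0.3487,-0.9372)
member 3 (1-3): L=1.4093, (cx,cy)=(0.9884,0.1518)
member 4 (2-3): L=1.9687, (cx,cy)=(0.4084,0.9128)
solve A·x = −loads:
  F[0-1] = +849.4083 N (tension)
  F[0-2] = -211.6731 N (compression)
  F[1-2] = -890.3771 N (compression)
  F[1-3] = +908.5115 N (tension)
  F[2-3] = -1278.5689 N (compression)
  Rx@0 = -174.1100 N
  Ry@0 = -756.7468 N
  Ry@2 = +2001.5668 N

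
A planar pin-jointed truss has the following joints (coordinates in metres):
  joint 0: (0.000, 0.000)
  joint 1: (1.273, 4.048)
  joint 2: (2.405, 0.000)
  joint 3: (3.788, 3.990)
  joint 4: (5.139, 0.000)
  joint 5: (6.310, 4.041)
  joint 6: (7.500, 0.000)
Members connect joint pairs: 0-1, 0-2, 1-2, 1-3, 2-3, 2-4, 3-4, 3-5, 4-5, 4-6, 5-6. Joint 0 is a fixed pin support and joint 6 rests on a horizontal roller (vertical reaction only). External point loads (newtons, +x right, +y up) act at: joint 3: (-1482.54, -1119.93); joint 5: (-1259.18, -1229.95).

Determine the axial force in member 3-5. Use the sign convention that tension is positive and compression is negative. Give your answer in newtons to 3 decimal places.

N=7 nodes, M=11 members, R=3 reactions → 2N=14, M+R=14
member 0 (0-1): L=4.2434, (cx,cy)=(0.3000,0.9539)
member 1 (0-2): L=2.4050, (cx,cy)=(1.0000,0.0000)
member 2 (1-2): L=4.2033, (cx,cy)=(0.2693,-0.9631)
member 3 (1-3): L=2.5157, (cx,cy)=(0.9997,-0.0231)
member 4 (2-3): L=4.2229, (cx,cy)=(0.3275,0.9449)
member 5 (2-4): L=2.7340, (cx,cy)=(1.0000,0.0000)
member 6 (3-4): L=4.2125, (cx,cy)=(0.3207,-0.9472)
member 7 (3-5): L=2.5225, (cx,cy)=(0.9998,0.0202)
member 8 (4-5): L=4.2072, (cx,cy)=(0.2783,0.9605)
member 9 (4-6): L=2.3610, (cx,cy)=(1.0000,0.0000)
member 10 (5-6): L=4.2126, (cx,cy)=(0.2825,-0.9593)
solve A·x = −loads:
  F[0-1] = -2323.6223 N (compression)
  F[0-2] = -2044.6518 N (compression)
  F[1-2] = +2333.3794 N (tension)
  F[1-3] = -1325.8282 N (compression)
  F[2-3] = -2378.3308 N (compression)
  F[2-4] = -637.3386 N (compression)
  F[3-4] = +1136.7703 N (tension)
  F[3-5] = -986.6176 N (compression)
  F[4-5] = -1121.0191 N (compression)
  F[4-6] = +39.2484 N (tension)
  F[5-6] = -138.9386 N (compression)
  Rx@0 = +2741.7200 N
  Ry@0 = +2216.6002 N
  Ry@6 = +133.2798 N

-986.618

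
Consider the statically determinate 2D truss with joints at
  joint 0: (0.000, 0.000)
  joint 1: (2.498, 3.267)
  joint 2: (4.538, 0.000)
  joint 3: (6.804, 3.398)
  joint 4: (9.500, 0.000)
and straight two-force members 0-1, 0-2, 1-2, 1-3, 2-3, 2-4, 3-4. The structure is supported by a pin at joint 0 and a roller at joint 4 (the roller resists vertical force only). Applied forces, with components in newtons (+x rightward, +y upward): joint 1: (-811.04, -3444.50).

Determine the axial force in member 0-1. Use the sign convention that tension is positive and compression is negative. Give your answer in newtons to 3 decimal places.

-3546.976

N=5 nodes, M=7 members, R=3 reactions → 2N=10, M+R=10
member 0 (0-1): L=4.1126, (cx,cy)=(0.6074,0.7944)
member 1 (0-2): L=4.5380, (cx,cy)=(1.0000,0.0000)
member 2 (1-2): L=3.8516, (cx,cy)=(0.5296,-0.8482)
member 3 (1-3): L=4.3080, (cx,cy)=(0.9995,0.0304)
member 4 (2-3): L=4.0843, (cx,cy)=(0.5548,0.8320)
member 5 (2-4): L=4.9620, (cx,cy)=(1.0000,0.0000)
member 6 (3-4): L=4.3376, (cx,cy)=(0.6215,-0.7834)
solve A·x = −loads:
  F[0-1] = -3546.9755 N (compression)
  F[0-2] = +1343.4106 N (tension)
  F[1-2] = -772.4824 N (compression)
  F[1-3] = -934.6985 N (compression)
  F[2-3] = +787.5630 N (tension)
  F[2-4] = +497.3159 N (tension)
  F[3-4] = -800.1335 N (compression)
  Rx@0 = +811.0400 N
  Ry@0 = +2817.6902 N
  Ry@4 = +626.8098 N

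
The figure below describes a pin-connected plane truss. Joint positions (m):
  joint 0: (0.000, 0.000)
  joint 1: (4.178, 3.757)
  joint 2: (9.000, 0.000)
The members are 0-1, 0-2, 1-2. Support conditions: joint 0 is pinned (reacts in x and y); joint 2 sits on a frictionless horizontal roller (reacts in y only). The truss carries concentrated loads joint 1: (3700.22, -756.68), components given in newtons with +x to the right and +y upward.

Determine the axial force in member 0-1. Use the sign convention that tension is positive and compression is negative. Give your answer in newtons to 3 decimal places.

N=3 nodes, M=3 members, R=3 reactions → 2N=6, M+R=6
member 0 (0-1): L=5.6188, (cx,cy)=(0.7436,0.6687)
member 1 (0-2): L=9.0000, (cx,cy)=(1.0000,0.0000)
member 2 (1-2): L=6.1128, (cx,cy)=(0.7888,-0.6146)
solve A·x = −loads:
  F[0-1] = +1703.7672 N (tension)
  F[0-2] = +2433.3375 N (tension)
  F[1-2] = -3084.7339 N (compression)
  Rx@0 = -3700.2200 N
  Ry@0 = -1139.2240 N
  Ry@2 = +1895.9040 N

1703.767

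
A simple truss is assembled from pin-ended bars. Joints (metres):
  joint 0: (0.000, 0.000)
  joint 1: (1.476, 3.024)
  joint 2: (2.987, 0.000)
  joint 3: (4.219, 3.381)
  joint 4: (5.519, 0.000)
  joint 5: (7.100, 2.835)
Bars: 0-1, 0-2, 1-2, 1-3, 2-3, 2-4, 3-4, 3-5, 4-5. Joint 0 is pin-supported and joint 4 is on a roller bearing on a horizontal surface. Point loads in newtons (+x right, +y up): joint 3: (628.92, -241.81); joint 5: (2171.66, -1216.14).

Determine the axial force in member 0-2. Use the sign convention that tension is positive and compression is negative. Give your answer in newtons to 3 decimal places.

1925.794

N=6 nodes, M=9 members, R=3 reactions → 2N=12, M+R=12
member 0 (0-1): L=3.3650, (cx,cy)=(0.4386,0.8987)
member 1 (0-2): L=2.9870, (cx,cy)=(1.0000,0.0000)
member 2 (1-2): L=3.3805, (cx,cy)=(0.4470,-0.8945)
member 3 (1-3): L=2.7661, (cx,cy)=(0.9916,0.1291)
member 4 (2-3): L=3.5985, (cx,cy)=(0.3424,0.9396)
member 5 (2-4): L=2.5320, (cx,cy)=(1.0000,0.0000)
member 6 (3-4): L=3.6223, (cx,cy)=(0.3589,-0.9334)
member 7 (3-5): L=2.9323, (cx,cy)=(0.9825,-0.1862)
member 8 (4-5): L=3.2460, (cx,cy)=(0.4871,0.8734)
solve A·x = −loads:
  F[0-1] = +1994.3400 N (tension)
  F[0-2] = +1925.7939 N (tension)
  F[1-2] = -1761.6856 N (compression)
  F[1-3] = +1676.2379 N (tension)
  F[2-3] = +1677.2721 N (tension)
  F[2-4] = +564.1172 N (tension)
  F[3-4] = -2702.5705 N (compression)
  F[3-5] = +2623.3379 N (tension)
  F[4-5] = -833.1694 N (compression)
  Rx@0 = -2800.5800 N
  Ry@0 = -1792.2448 N
  Ry@4 = +3250.1948 N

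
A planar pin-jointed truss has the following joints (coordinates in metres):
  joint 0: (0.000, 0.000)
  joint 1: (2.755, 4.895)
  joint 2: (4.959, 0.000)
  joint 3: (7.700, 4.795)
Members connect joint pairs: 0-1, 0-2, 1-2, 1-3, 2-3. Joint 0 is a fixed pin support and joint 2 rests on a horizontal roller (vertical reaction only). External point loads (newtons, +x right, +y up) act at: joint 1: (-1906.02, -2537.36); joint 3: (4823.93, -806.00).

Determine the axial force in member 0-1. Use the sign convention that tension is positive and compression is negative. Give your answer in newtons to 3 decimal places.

2410.633

N=4 nodes, M=5 members, R=3 reactions → 2N=8, M+R=8
member 0 (0-1): L=5.6170, (cx,cy)=(0.4905,0.8715)
member 1 (0-2): L=4.9590, (cx,cy)=(1.0000,0.0000)
member 2 (1-2): L=5.3683, (cx,cy)=(0.4106,-0.9118)
member 3 (1-3): L=4.9460, (cx,cy)=(0.9998,-0.0202)
member 4 (2-3): L=5.5231, (cx,cy)=(0.4963,0.8682)
solve A·x = −loads:
  F[0-1] = +2410.6333 N (tension)
  F[0-2] = +1735.5605 N (tension)
  F[1-2] = -5202.4473 N (compression)
  F[1-3] = +5225.3455 N (tension)
  F[2-3] = -806.7040 N (compression)
  Rx@0 = -2917.9100 N
  Ry@0 = -2100.7625 N
  Ry@2 = +5444.1225 N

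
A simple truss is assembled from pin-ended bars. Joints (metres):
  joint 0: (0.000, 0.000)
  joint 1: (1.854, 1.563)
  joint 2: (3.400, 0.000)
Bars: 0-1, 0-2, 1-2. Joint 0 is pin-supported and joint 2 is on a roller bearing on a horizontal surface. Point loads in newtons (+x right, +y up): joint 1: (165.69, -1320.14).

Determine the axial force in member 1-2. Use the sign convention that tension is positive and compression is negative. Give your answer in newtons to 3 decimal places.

-1119.656

N=3 nodes, M=3 members, R=3 reactions → 2N=6, M+R=6
member 0 (0-1): L=2.4249, (cx,cy)=(0.7646,0.6446)
member 1 (0-2): L=3.4000, (cx,cy)=(1.0000,0.0000)
member 2 (1-2): L=2.1984, (cx,cy)=(0.7032,-0.7110)
solve A·x = −loads:
  F[0-1] = -813.1300 N (compression)
  F[0-2] = +787.3752 N (tension)
  F[1-2] = -1119.6556 N (compression)
  Rx@0 = -165.6900 N
  Ry@0 = +524.1068 N
  Ry@2 = +796.0332 N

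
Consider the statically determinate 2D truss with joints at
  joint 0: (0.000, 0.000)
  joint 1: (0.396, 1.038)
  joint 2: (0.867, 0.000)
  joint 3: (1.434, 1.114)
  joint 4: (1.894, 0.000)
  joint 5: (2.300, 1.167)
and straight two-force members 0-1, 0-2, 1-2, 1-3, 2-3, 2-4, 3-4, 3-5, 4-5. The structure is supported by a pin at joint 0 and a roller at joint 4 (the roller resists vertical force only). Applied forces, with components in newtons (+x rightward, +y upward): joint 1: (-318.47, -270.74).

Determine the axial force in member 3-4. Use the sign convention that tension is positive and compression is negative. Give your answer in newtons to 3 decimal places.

127.588

N=6 nodes, M=9 members, R=3 reactions → 2N=12, M+R=12
member 0 (0-1): L=1.1110, (cx,cy)=(0.3564,0.9343)
member 1 (0-2): L=0.8670, (cx,cy)=(1.0000,0.0000)
member 2 (1-2): L=1.1399, (cx,cy)=(0.4132,-0.9106)
member 3 (1-3): L=1.0408, (cx,cy)=(0.9973,0.0730)
member 4 (2-3): L=1.2500, (cx,cy)=(0.4536,0.8912)
member 5 (2-4): L=1.0270, (cx,cy)=(1.0000,0.0000)
member 6 (3-4): L=1.2052, (cx,cy)=(0.3817,-0.9243)
member 7 (3-5): L=0.8676, (cx,cy)=(0.9981,0.0611)
member 8 (4-5): L=1.2356, (cx,cy)=(0.3286,0.9445)
solve A·x = −loads:
  F[0-1] = -415.9936 N (compression)
  F[0-2] = -170.1914 N (compression)
  F[1-2] = +138.5822 N (tension)
  F[1-3] = +113.2304 N (tension)
  F[2-3] = -141.6039 N (compression)
  F[2-4] = -48.6963 N (compression)
  F[3-4] = +127.5882 N (tension)
  F[3-5] = +0.0000 N (tension)
  F[4-5] = -0.0000 N (compression)
  Rx@0 = +318.4700 N
  Ry@0 = +388.6697 N
  Ry@4 = -117.9297 N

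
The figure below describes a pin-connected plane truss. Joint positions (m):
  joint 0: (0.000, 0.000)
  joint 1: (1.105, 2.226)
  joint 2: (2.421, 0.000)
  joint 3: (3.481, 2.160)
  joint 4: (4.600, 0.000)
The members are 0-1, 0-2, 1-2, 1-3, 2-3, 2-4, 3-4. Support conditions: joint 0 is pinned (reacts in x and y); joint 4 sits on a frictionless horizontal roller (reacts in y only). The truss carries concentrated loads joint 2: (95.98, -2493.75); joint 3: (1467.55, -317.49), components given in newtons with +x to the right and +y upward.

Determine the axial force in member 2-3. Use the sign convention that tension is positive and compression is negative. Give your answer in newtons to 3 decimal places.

2124.096

N=5 nodes, M=7 members, R=3 reactions → 2N=10, M+R=10
member 0 (0-1): L=2.4852, (cx,cy)=(0.4446,0.8957)
member 1 (0-2): L=2.4210, (cx,cy)=(1.0000,0.0000)
member 2 (1-2): L=2.5859, (cx,cy)=(0.5089,-0.8608)
member 3 (1-3): L=2.3769, (cx,cy)=(0.9996,-0.0278)
member 4 (2-3): L=2.4061, (cx,cy)=(0.4406,0.8977)
member 5 (2-4): L=2.1790, (cx,cy)=(1.0000,0.0000)
member 6 (3-4): L=2.4326, (cx,cy)=(0.4600,-0.8879)
solve A·x = −loads:
  F[0-1] = -635.6971 N (compression)
  F[0-2] = +1846.1841 N (tension)
  F[1-2] = +681.7817 N (tension)
  F[1-3] = -629.8637 N (compression)
  F[2-3] = +2124.0964 N (tension)
  F[2-4] = +1161.3972 N (tension)
  F[3-4] = -2524.8140 N (compression)
  Rx@0 = -1563.5300 N
  Ry@0 = +569.4010 N
  Ry@4 = +2241.8390 N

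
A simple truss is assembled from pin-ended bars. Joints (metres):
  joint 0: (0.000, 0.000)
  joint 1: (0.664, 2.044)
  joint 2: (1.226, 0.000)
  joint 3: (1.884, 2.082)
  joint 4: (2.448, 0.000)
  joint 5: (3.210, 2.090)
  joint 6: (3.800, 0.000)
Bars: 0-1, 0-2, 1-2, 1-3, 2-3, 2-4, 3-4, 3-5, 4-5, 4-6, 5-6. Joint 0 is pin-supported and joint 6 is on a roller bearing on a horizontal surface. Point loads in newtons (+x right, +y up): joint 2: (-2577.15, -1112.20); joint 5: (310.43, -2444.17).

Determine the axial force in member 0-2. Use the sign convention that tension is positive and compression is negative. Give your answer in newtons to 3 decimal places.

-1954.171

N=7 nodes, M=11 members, R=3 reactions → 2N=14, M+R=14
member 0 (0-1): L=2.1491, (cx,cy)=(0.3090,0.9511)
member 1 (0-2): L=1.2260, (cx,cy)=(1.0000,0.0000)
member 2 (1-2): L=2.1199, (cx,cy)=(0.2651,-0.9642)
member 3 (1-3): L=1.2206, (cx,cy)=(0.9995,0.0311)
member 4 (2-3): L=2.1835, (cx,cy)=(0.3014,0.9535)
member 5 (2-4): L=1.2220, (cx,cy)=(1.0000,0.0000)
member 6 (3-4): L=2.1570, (cx,cy)=(0.2615,-0.9652)
member 7 (3-5): L=1.3260, (cx,cy)=(1.0000,0.0060)
member 8 (4-5): L=2.2246, (cx,cy)=(0.3425,0.9395)
member 9 (4-6): L=1.3520, (cx,cy)=(1.0000,0.0000)
member 10 (5-6): L=2.1717, (cx,cy)=(0.2717,-0.9624)
solve A·x = −loads:
  F[0-1] = -1011.6154 N (compression)
  F[0-2] = -1954.1715 N (compression)
  F[1-2] = +979.3435 N (tension)
  F[1-3] = -572.4623 N (compression)
  F[2-3] = +176.0856 N (tension)
  F[2-4] = +829.5513 N (tension)
  F[3-4] = -158.4727 N (compression)
  F[3-5] = -477.6943 N (compression)
  F[4-5] = +162.8090 N (tension)
  F[4-6] = +732.3475 N (tension)
  F[5-6] = -2695.6362 N (compression)
  Rx@0 = +2266.7200 N
  Ry@0 = +962.1222 N
  Ry@6 = +2594.2478 N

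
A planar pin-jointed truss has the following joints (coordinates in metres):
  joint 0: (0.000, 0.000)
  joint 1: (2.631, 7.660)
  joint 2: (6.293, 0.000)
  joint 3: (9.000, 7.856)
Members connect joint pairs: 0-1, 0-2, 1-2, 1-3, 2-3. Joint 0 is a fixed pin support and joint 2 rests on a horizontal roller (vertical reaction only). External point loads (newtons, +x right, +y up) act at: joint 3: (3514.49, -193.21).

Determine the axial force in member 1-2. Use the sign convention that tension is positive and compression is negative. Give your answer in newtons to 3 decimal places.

N=4 nodes, M=5 members, R=3 reactions → 2N=8, M+R=8
member 0 (0-1): L=8.0992, (cx,cy)=(0.3248,0.9458)
member 1 (0-2): L=6.2930, (cx,cy)=(1.0000,0.0000)
member 2 (1-2): L=8.4903, (cx,cy)=(0.4313,-0.9022)
member 3 (1-3): L=6.3720, (cx,cy)=(0.9995,0.0308)
member 4 (2-3): L=8.3093, (cx,cy)=(0.3258,0.9454)
solve A·x = −loads:
  F[0-1] = +4726.8496 N (tension)
  F[0-2] = +1978.9960 N (tension)
  F[1-2] = -4831.6391 N (compression)
  F[1-3] = +3621.1601 N (tension)
  F[2-3] = -322.1708 N (compression)
  Rx@0 = -3514.4900 N
  Ry@0 = -4470.4994 N
  Ry@2 = +4663.7094 N

-4831.639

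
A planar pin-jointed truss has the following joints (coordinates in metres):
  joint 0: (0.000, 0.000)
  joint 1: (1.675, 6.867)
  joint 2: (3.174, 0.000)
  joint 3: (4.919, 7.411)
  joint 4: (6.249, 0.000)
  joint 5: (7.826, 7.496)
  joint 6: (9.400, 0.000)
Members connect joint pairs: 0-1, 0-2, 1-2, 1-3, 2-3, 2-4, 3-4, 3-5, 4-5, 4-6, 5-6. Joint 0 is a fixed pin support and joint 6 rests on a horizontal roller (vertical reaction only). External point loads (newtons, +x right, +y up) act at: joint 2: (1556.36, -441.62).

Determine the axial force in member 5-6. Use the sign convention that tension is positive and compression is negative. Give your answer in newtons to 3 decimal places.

-152.369

N=7 nodes, M=11 members, R=3 reactions → 2N=14, M+R=14
member 0 (0-1): L=7.0683, (cx,cy)=(0.2370,0.9715)
member 1 (0-2): L=3.1740, (cx,cy)=(1.0000,0.0000)
member 2 (1-2): L=7.0287, (cx,cy)=(0.2133,-0.9770)
member 3 (1-3): L=3.2893, (cx,cy)=(0.9862,0.1654)
member 4 (2-3): L=7.6137, (cx,cy)=(0.2292,0.9734)
member 5 (2-4): L=3.0750, (cx,cy)=(1.0000,0.0000)
member 6 (3-4): L=7.5294, (cx,cy)=(0.1766,-0.9843)
member 7 (3-5): L=2.9082, (cx,cy)=(0.9996,0.0292)
member 8 (4-5): L=7.6601, (cx,cy)=(0.2059,0.9786)
member 9 (4-6): L=3.1510, (cx,cy)=(1.0000,0.0000)
member 10 (5-6): L=7.6595, (cx,cy)=(0.2055,-0.9787)
solve A·x = −loads:
  F[0-1] = -301.0786 N (compression)
  F[0-2] = +1627.7073 N (tension)
  F[1-2] = +277.0044 N (tension)
  F[1-3] = -132.2447 N (compression)
  F[2-3] = +175.6645 N (tension)
  F[2-4] = +90.1625 N (tension)
  F[3-4] = -153.3731 N (compression)
  F[3-5] = -63.0975 N (compression)
  F[4-5] = +154.2659 N (tension)
  F[4-6] = +31.3114 N (tension)
  F[5-6] = -152.3691 N (compression)
  Rx@0 = -1556.3600 N
  Ry@0 = +292.5028 N
  Ry@6 = +149.1172 N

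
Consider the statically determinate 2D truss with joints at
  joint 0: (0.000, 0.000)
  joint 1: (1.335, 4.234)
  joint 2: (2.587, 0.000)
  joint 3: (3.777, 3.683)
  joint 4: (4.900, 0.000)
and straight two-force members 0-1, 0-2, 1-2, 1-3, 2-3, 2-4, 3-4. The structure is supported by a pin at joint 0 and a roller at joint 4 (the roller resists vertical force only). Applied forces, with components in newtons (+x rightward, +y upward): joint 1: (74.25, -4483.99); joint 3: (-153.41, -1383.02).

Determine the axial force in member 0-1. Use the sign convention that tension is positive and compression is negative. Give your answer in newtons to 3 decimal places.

N=5 nodes, M=7 members, R=3 reactions → 2N=10, M+R=10
member 0 (0-1): L=4.4395, (cx,cy)=(0.3007,0.9537)
member 1 (0-2): L=2.5870, (cx,cy)=(1.0000,0.0000)
member 2 (1-2): L=4.4152, (cx,cy)=(0.2836,-0.9590)
member 3 (1-3): L=2.5034, (cx,cy)=(0.9755,-0.2201)
member 4 (2-3): L=3.8705, (cx,cy)=(0.3075,0.9516)
member 5 (2-4): L=2.3130, (cx,cy)=(1.0000,0.0000)
member 6 (3-4): L=3.8504, (cx,cy)=(0.2917,-0.9565)
solve A·x = −loads:
  F[0-1] = -3806.6359 N (compression)
  F[0-2] = +1065.5369 N (tension)
  F[1-2] = -646.3963 N (compression)
  F[1-3] = -1061.6881 N (compression)
  F[2-3] = +651.4169 N (tension)
  F[2-4] = +681.9604 N (tension)
  F[3-4] = -2338.2224 N (compression)
  Rx@0 = +79.1600 N
  Ry@0 = +3630.4470 N
  Ry@4 = +2236.5630 N

-3806.636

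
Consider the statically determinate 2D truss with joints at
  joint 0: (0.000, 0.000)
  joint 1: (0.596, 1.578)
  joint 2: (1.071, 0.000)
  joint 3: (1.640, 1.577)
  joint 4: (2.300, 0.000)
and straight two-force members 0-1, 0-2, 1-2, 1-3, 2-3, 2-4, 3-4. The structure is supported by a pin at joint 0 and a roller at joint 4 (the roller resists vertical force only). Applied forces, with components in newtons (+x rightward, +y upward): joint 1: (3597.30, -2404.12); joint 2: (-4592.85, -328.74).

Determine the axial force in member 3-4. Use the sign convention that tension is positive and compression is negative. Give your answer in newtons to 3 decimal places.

N=5 nodes, M=7 members, R=3 reactions → 2N=10, M+R=10
member 0 (0-1): L=1.6868, (cx,cy)=(0.3533,0.9355)
member 1 (0-2): L=1.0710, (cx,cy)=(1.0000,0.0000)
member 2 (1-2): L=1.6479, (cx,cy)=(0.2882,-0.9576)
member 3 (1-3): L=1.0440, (cx,cy)=(1.0000,-0.0010)
member 4 (2-3): L=1.6765, (cx,cy)=(0.3394,0.9406)
member 5 (2-4): L=1.2290, (cx,cy)=(1.0000,0.0000)
member 6 (3-4): L=1.7095, (cx,cy)=(0.3861,-0.9225)
solve A·x = −loads:
  F[0-1] = +546.5107 N (tension)
  F[0-2] = -1188.6494 N (compression)
  F[1-2] = -3042.0684 N (compression)
  F[1-3] = -2527.3605 N (compression)
  F[2-3] = +3446.2554 N (tension)
  F[2-4] = +1357.7166 N (tension)
  F[3-4] = -3516.7751 N (compression)
  Rx@0 = +995.5500 N
  Ry@0 = -511.2598 N
  Ry@4 = +3244.1198 N

-3516.775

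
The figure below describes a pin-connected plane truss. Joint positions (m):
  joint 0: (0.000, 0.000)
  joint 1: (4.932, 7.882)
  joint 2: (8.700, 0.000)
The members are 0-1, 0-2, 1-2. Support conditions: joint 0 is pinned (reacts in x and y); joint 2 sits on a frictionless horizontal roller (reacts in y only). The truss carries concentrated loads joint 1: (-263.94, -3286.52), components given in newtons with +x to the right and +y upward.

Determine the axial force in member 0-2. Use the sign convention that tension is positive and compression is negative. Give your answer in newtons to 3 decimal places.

N=3 nodes, M=3 members, R=3 reactions → 2N=6, M+R=6
member 0 (0-1): L=9.2979, (cx,cy)=(0.5304,0.8477)
member 1 (0-2): L=8.7000, (cx,cy)=(1.0000,0.0000)
member 2 (1-2): L=8.7363, (cx,cy)=(0.4313,-0.9022)
solve A·x = −loads:
  F[0-1] = -1961.1738 N (compression)
  F[0-2] = +776.3520 N (tension)
  F[1-2] = -1800.0213 N (compression)
  Rx@0 = +263.9400 N
  Ry@0 = +1662.5267 N
  Ry@2 = +1623.9933 N

776.352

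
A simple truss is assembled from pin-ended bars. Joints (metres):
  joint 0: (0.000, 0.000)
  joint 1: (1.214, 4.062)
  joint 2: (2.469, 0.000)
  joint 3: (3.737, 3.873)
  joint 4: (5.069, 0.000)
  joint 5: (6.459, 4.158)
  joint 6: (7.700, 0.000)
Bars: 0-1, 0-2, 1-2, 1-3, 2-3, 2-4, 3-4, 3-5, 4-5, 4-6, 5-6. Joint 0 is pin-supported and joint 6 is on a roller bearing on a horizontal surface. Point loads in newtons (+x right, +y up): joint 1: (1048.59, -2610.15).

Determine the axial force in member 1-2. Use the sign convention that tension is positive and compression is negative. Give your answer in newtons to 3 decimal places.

-909.970

N=7 nodes, M=11 members, R=3 reactions → 2N=14, M+R=14
member 0 (0-1): L=4.2395, (cx,cy)=(0.2864,0.9581)
member 1 (0-2): L=2.4690, (cx,cy)=(1.0000,0.0000)
member 2 (1-2): L=4.2515, (cx,cy)=(0.2952,-0.9554)
member 3 (1-3): L=2.5301, (cx,cy)=(0.9972,-0.0747)
member 4 (2-3): L=4.0753, (cx,cy)=(0.3111,0.9504)
member 5 (2-4): L=2.6000, (cx,cy)=(1.0000,0.0000)
member 6 (3-4): L=4.0957, (cx,cy)=(0.3252,-0.9456)
member 7 (3-5): L=2.7369, (cx,cy)=(0.9946,0.1041)
member 8 (4-5): L=4.3842, (cx,cy)=(0.3170,0.9484)
member 9 (4-6): L=2.6310, (cx,cy)=(1.0000,0.0000)
member 10 (5-6): L=4.3392, (cx,cy)=(0.2860,-0.9582)
solve A·x = −loads:
  F[0-1] = -1717.3786 N (compression)
  F[0-2] = +1540.3653 N (tension)
  F[1-2] = -909.9703 N (compression)
  F[1-3] = -1275.3117 N (compression)
  F[2-3] = +914.8294 N (tension)
  F[2-4] = +987.1048 N (tension)
  F[3-4] = -1090.1826 N (compression)
  F[3-5] = -636.0101 N (compression)
  F[4-5] = +1086.9964 N (tension)
  F[4-6] = +287.9214 N (tension)
  F[5-6] = -1006.7378 N (compression)
  Rx@0 = -1048.5900 N
  Ry@0 = +1645.4624 N
  Ry@6 = +964.6876 N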